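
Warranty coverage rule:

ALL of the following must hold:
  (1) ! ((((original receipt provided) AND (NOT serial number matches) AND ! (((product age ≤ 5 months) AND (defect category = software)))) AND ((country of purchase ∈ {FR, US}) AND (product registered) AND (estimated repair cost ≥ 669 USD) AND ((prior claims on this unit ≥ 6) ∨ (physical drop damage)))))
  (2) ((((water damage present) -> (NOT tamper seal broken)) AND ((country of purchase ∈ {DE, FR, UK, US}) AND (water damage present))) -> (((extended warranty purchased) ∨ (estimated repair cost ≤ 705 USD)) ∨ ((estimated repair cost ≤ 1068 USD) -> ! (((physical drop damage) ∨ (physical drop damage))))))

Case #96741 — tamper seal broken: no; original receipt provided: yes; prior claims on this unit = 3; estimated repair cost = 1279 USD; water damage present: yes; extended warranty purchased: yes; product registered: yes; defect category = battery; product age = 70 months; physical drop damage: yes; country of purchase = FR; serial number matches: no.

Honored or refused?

Refused

Atomic conditions:
  original receipt provided: yes → true
  NOT serial number matches: no → true
  product age ≤ 5 months: 70 ≤ 5 is false
  defect category = software: battery == software is false
  country of purchase ∈ {FR, US}: FR is in the set → true
  product registered: yes → true
  estimated repair cost ≥ 669 USD: 1279 ≥ 669 is true
  prior claims on this unit ≥ 6: 3 ≥ 6 is false
  physical drop damage: yes → true
  water damage present: yes → true
  NOT tamper seal broken: no → true
  country of purchase ∈ {DE, FR, UK, US}: FR is in the set → true
  extended warranty purchased: yes → true
  estimated repair cost ≤ 705 USD: 1279 ≤ 705 is false
  estimated repair cost ≤ 1068 USD: 1279 ≤ 1068 is false
Combine:
[1.1.1.3.1] false AND false = false
[1.1.1.3] NOT false = true
[1.1.1] true AND true AND true = true
[1.1.2.4] false OR true = true
[1.1.2] true AND true AND true AND true = true
[1.1] true AND true = true
[1] NOT true = false
[2.1.1] true → true = true
[2.1.2] true AND true = true
[2.1] true AND true = true
[2.2.1] true OR false = true
[2.2.2.2.1] true OR true = true
[2.2.2.2] NOT true = false
[2.2.2] false → false (antecedent false ⇒ implication holds) = true
[2.2] true OR true = true
[2] true → true = true
[root] false AND true = false
Overall: false → refused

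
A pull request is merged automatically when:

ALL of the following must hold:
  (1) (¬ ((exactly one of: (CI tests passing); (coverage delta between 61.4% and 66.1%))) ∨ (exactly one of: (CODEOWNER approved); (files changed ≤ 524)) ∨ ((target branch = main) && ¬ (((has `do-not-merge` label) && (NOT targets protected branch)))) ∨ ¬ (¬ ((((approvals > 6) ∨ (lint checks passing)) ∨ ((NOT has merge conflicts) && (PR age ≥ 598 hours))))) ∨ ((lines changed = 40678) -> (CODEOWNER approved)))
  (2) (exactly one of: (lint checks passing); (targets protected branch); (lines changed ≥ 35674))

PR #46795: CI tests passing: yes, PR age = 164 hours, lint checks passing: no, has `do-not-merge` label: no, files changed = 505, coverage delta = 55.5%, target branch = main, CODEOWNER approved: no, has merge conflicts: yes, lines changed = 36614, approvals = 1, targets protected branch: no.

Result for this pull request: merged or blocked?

Merged

Atomic conditions:
  CI tests passing: yes → true
  coverage delta between 61.4% and 66.1%: 55.5 in [61.4, 66.1] is false
  CODEOWNER approved: no → false
  files changed ≤ 524: 505 ≤ 524 is true
  target branch = main: main == main is true
  has `do-not-merge` label: no → false
  NOT targets protected branch: no → true
  approvals > 6: 1 > 6 is false
  lint checks passing: no → false
  NOT has merge conflicts: yes → false
  PR age ≥ 598 hours: 164 ≥ 598 is false
  lines changed = 40678: 36614 == 40678 is false
  targets protected branch: no → false
  lines changed ≥ 35674: 36614 ≥ 35674 is true
Combine:
[1.1.1] exactly-one(true, false) = true
[1.1] NOT true = false
[1.2] exactly-one(false, true) = true
[1.3.2.1] false AND true = false
[1.3.2] NOT false = true
[1.3] true AND true = true
[1.4.1.1.1] false OR false = false
[1.4.1.1.2] false AND false = false
[1.4.1.1] false OR false = false
[1.4.1] NOT false = true
[1.4] NOT true = false
[1.5] false → false (antecedent false ⇒ implication holds) = true
[1] false OR true OR true OR false OR true = true
[2] exactly-one(false, false, true) = true
[root] true AND true = true
Overall: true → merged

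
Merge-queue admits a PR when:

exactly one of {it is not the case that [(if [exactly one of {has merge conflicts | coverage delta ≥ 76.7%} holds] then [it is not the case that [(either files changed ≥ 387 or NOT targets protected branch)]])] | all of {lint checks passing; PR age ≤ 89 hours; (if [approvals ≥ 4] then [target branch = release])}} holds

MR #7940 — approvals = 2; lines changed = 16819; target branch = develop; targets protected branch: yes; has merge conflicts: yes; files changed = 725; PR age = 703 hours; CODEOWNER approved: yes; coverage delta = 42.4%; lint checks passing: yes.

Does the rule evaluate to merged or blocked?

Merged

Atomic conditions:
  has merge conflicts: yes → true
  coverage delta ≥ 76.7%: 42.4 ≥ 76.7 is false
  files changed ≥ 387: 725 ≥ 387 is true
  NOT targets protected branch: yes → false
  lint checks passing: yes → true
  PR age ≤ 89 hours: 703 ≤ 89 is false
  approvals ≥ 4: 2 ≥ 4 is false
  target branch = release: develop == release is false
Combine:
[1.1.1] exactly-one(true, false) = true
[1.1.2.1] true OR false = true
[1.1.2] NOT true = false
[1.1] true → false = false
[1] NOT false = true
[2.3] false → false (antecedent false ⇒ implication holds) = true
[2] true AND false AND true = false
[root] exactly-one(true, false) = true
Overall: true → merged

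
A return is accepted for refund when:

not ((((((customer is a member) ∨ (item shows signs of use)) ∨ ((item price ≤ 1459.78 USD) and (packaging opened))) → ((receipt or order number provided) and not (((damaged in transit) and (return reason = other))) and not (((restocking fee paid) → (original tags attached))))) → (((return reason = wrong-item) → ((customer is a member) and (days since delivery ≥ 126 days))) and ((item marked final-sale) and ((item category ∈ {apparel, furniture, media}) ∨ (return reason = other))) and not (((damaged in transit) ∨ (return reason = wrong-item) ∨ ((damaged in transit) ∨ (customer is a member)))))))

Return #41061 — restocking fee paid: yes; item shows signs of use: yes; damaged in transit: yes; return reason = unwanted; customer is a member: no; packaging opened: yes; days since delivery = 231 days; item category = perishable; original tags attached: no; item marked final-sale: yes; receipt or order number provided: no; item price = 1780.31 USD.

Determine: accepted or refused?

Refused

Atomic conditions:
  customer is a member: no → false
  item shows signs of use: yes → true
  item price ≤ 1459.78 USD: 1780.31 ≤ 1459.78 is false
  packaging opened: yes → true
  receipt or order number provided: no → false
  damaged in transit: yes → true
  return reason = other: unwanted == other is false
  restocking fee paid: yes → true
  original tags attached: no → false
  return reason = wrong-item: unwanted == wrong-item is false
  days since delivery ≥ 126 days: 231 ≥ 126 is true
  item marked final-sale: yes → true
  item category ∈ {apparel, furniture, media}: perishable is not in the set → false
Combine:
[1.1.1.1] false OR true = true
[1.1.1.2] false AND true = false
[1.1.1] true OR false = true
[1.1.2.2.1] true AND false = false
[1.1.2.2] NOT false = true
[1.1.2.3.1] true → false = false
[1.1.2.3] NOT false = true
[1.1.2] false AND true AND true = false
[1.1] true → false = false
[1.2.1.2] false AND true = false
[1.2.1] false → false (antecedent false ⇒ implication holds) = true
[1.2.2.2] false OR false = false
[1.2.2] true AND false = false
[1.2.3.1.3] true OR false = true
[1.2.3.1] true OR false OR true = true
[1.2.3] NOT true = false
[1.2] true AND false AND false = false
[1] false → false (antecedent false ⇒ implication holds) = true
[root] NOT true = false
Overall: false → refused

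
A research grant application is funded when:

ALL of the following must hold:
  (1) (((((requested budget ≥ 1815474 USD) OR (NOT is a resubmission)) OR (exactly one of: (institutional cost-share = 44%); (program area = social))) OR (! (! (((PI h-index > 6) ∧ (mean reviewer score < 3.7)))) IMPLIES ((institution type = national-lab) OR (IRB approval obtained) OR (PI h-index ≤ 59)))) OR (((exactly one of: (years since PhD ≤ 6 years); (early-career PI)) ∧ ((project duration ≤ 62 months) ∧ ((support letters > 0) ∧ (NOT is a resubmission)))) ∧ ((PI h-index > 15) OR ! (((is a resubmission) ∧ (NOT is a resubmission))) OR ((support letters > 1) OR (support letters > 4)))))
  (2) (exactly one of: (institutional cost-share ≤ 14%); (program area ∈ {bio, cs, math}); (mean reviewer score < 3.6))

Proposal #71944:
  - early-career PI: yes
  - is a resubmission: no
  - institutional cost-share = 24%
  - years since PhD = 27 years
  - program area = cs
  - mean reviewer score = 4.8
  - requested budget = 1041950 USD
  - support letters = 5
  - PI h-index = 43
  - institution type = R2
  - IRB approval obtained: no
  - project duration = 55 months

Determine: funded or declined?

Funded

Atomic conditions:
  requested budget ≥ 1815474 USD: 1041950 ≥ 1815474 is false
  NOT is a resubmission: no → true
  institutional cost-share = 44%: 24 == 44 is false
  program area = social: cs == social is false
  PI h-index > 6: 43 > 6 is true
  mean reviewer score < 3.7: 4.8 < 3.7 is false
  institution type = national-lab: R2 == national-lab is false
  IRB approval obtained: no → false
  PI h-index ≤ 59: 43 ≤ 59 is true
  years since PhD ≤ 6 years: 27 ≤ 6 is false
  early-career PI: yes → true
  project duration ≤ 62 months: 55 ≤ 62 is true
  support letters > 0: 5 > 0 is true
  PI h-index > 15: 43 > 15 is true
  is a resubmission: no → false
  support letters > 1: 5 > 1 is true
  support letters > 4: 5 > 4 is true
  institutional cost-share ≤ 14%: 24 ≤ 14 is false
  program area ∈ {bio, cs, math}: cs is in the set → true
  mean reviewer score < 3.6: 4.8 < 3.6 is false
Combine:
[1.1.1.1] false OR true = true
[1.1.1.2] exactly-one(false, false) = false
[1.1.1] true OR false = true
[1.1.2.1.1.1] true AND false = false
[1.1.2.1.1] NOT false = true
[1.1.2.1] NOT true = false
[1.1.2.2] false OR false OR true = true
[1.1.2] false → true (antecedent false ⇒ implication holds) = true
[1.1] true OR true = true
[1.2.1.1] exactly-one(false, true) = true
[1.2.1.2.2] true AND true = true
[1.2.1.2] true AND true = true
[1.2.1] true AND true = true
[1.2.2.2.1] false AND true = false
[1.2.2.2] NOT false = true
[1.2.2.3] true OR true = true
[1.2.2] true OR true OR true = true
[1.2] true AND true = true
[1] true OR true = true
[2] exactly-one(false, true, false) = true
[root] true AND true = true
Overall: true → funded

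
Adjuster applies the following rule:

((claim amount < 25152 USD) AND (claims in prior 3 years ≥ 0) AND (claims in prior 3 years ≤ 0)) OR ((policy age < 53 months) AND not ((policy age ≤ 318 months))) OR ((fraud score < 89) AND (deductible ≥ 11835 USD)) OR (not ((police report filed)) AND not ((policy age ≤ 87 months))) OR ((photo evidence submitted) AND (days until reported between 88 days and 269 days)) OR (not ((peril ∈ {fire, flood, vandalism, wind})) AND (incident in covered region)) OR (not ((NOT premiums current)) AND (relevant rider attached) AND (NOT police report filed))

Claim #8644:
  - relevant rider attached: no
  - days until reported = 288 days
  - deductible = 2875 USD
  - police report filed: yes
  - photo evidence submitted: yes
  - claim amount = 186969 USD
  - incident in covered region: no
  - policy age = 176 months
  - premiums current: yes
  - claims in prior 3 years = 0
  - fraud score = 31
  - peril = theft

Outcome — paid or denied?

Atomic conditions:
  claim amount < 25152 USD: 186969 < 25152 is false
  claims in prior 3 years ≥ 0: 0 ≥ 0 is true
  claims in prior 3 years ≤ 0: 0 ≤ 0 is true
  policy age < 53 months: 176 < 53 is false
  policy age ≤ 318 months: 176 ≤ 318 is true
  fraud score < 89: 31 < 89 is true
  deductible ≥ 11835 USD: 2875 ≥ 11835 is false
  police report filed: yes → true
  policy age ≤ 87 months: 176 ≤ 87 is false
  photo evidence submitted: yes → true
  days until reported between 88 days and 269 days: 288 in [88, 269] is false
  peril ∈ {fire, flood, vandalism, wind}: theft is not in the set → false
  incident in covered region: no → false
  NOT premiums current: yes → false
  relevant rider attached: no → false
  NOT police report filed: yes → false
Combine:
[1] false AND true AND true = false
[2.2] NOT true = false
[2] false AND false = false
[3] true AND false = false
[4.1] NOT true = false
[4.2] NOT false = true
[4] false AND true = false
[5] true AND false = false
[6.1] NOT false = true
[6] true AND false = false
[7.1] NOT false = true
[7] true AND false AND false = false
[root] false OR false OR false OR false OR false OR false OR false = false
Overall: false → denied

Denied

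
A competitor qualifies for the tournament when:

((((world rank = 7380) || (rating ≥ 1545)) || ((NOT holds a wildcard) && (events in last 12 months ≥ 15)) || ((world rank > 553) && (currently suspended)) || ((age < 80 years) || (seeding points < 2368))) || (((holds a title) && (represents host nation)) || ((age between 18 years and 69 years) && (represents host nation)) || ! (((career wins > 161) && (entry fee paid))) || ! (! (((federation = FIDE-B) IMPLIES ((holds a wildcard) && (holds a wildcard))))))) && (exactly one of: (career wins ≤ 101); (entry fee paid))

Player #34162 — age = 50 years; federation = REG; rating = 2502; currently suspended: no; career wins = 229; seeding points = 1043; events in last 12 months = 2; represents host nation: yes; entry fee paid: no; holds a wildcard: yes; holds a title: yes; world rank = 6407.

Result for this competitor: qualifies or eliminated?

Eliminated

Atomic conditions:
  world rank = 7380: 6407 == 7380 is false
  rating ≥ 1545: 2502 ≥ 1545 is true
  NOT holds a wildcard: yes → false
  events in last 12 months ≥ 15: 2 ≥ 15 is false
  world rank > 553: 6407 > 553 is true
  currently suspended: no → false
  age < 80 years: 50 < 80 is true
  seeding points < 2368: 1043 < 2368 is true
  holds a title: yes → true
  represents host nation: yes → true
  age between 18 years and 69 years: 50 in [18, 69] is true
  career wins > 161: 229 > 161 is true
  entry fee paid: no → false
  federation = FIDE-B: REG == FIDE-B is false
  holds a wildcard: yes → true
  career wins ≤ 101: 229 ≤ 101 is false
Combine:
[1.1.1] false OR true = true
[1.1.2] false AND false = false
[1.1.3] true AND false = false
[1.1.4] true OR true = true
[1.1] true OR false OR false OR true = true
[1.2.1] true AND true = true
[1.2.2] true AND true = true
[1.2.3.1] true AND false = false
[1.2.3] NOT false = true
[1.2.4.1.1.2] true AND true = true
[1.2.4.1.1] false → true (antecedent false ⇒ implication holds) = true
[1.2.4.1] NOT true = false
[1.2.4] NOT false = true
[1.2] true OR true OR true OR true = true
[1] true OR true = true
[2] exactly-one(false, false) = false
[root] true AND false = false
Overall: false → eliminated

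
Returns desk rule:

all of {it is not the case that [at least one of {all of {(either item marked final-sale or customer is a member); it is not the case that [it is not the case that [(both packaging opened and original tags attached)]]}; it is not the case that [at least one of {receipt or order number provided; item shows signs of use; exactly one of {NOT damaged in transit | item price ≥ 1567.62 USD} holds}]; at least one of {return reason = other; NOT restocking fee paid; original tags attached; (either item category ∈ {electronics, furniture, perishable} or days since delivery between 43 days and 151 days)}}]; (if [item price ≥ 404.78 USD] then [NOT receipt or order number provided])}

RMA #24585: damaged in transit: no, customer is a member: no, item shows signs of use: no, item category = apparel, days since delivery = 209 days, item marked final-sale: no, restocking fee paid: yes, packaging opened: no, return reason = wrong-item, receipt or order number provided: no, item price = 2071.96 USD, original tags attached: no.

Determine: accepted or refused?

Atomic conditions:
  item marked final-sale: no → false
  customer is a member: no → false
  packaging opened: no → false
  original tags attached: no → false
  receipt or order number provided: no → false
  item shows signs of use: no → false
  NOT damaged in transit: no → true
  item price ≥ 1567.62 USD: 2071.96 ≥ 1567.62 is true
  return reason = other: wrong-item == other is false
  NOT restocking fee paid: yes → false
  item category ∈ {electronics, furniture, perishable}: apparel is not in the set → false
  days since delivery between 43 days and 151 days: 209 in [43, 151] is false
  item price ≥ 404.78 USD: 2071.96 ≥ 404.78 is true
  NOT receipt or order number provided: no → true
Combine:
[1.1.1.1] false OR false = false
[1.1.1.2.1.1] false AND false = false
[1.1.1.2.1] NOT false = true
[1.1.1.2] NOT true = false
[1.1.1] false AND false = false
[1.1.2.1.3] exactly-one(true, true) = false
[1.1.2.1] false OR false OR false = false
[1.1.2] NOT false = true
[1.1.3.4] false OR false = false
[1.1.3] false OR false OR false OR false = false
[1.1] false OR true OR false = true
[1] NOT true = false
[2] true → true = true
[root] false AND true = false
Overall: false → refused

Refused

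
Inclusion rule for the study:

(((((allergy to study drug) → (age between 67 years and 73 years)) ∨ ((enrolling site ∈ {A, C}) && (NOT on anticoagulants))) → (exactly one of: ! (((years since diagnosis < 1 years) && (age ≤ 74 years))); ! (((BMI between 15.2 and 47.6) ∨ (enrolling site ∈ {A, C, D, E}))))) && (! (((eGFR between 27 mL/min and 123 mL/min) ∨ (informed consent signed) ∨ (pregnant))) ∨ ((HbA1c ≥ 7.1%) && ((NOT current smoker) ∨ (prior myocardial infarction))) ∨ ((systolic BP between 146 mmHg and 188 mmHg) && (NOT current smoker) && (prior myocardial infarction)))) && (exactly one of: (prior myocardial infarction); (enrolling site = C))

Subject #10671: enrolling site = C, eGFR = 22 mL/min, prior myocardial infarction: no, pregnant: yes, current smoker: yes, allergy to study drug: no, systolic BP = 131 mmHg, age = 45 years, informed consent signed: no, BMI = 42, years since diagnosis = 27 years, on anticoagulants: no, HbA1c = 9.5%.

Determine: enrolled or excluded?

Atomic conditions:
  allergy to study drug: no → false
  age between 67 years and 73 years: 45 in [67, 73] is false
  enrolling site ∈ {A, C}: C is in the set → true
  NOT on anticoagulants: no → true
  years since diagnosis < 1 years: 27 < 1 is false
  age ≤ 74 years: 45 ≤ 74 is true
  BMI between 15.2 and 47.6: 42 in [15.2, 47.6] is true
  enrolling site ∈ {A, C, D, E}: C is in the set → true
  eGFR between 27 mL/min and 123 mL/min: 22 in [27, 123] is false
  informed consent signed: no → false
  pregnant: yes → true
  HbA1c ≥ 7.1%: 9.5 ≥ 7.1 is true
  NOT current smoker: yes → false
  prior myocardial infarction: no → false
  systolic BP between 146 mmHg and 188 mmHg: 131 in [146, 188] is false
  enrolling site = C: C == C is true
Combine:
[1.1.1.1] false → false (antecedent false ⇒ implication holds) = true
[1.1.1.2] true AND true = true
[1.1.1] true OR true = true
[1.1.2.1.1] false AND true = false
[1.1.2.1] NOT false = true
[1.1.2.2.1] true OR true = true
[1.1.2.2] NOT true = false
[1.1.2] exactly-one(true, false) = true
[1.1] true → true = true
[1.2.1.1] false OR false OR true = true
[1.2.1] NOT true = false
[1.2.2.2] false OR false = false
[1.2.2] true AND false = false
[1.2.3] false AND false AND false = false
[1.2] false OR false OR false = false
[1] true AND false = false
[2] exactly-one(false, true) = true
[root] false AND true = false
Overall: false → excluded

Excluded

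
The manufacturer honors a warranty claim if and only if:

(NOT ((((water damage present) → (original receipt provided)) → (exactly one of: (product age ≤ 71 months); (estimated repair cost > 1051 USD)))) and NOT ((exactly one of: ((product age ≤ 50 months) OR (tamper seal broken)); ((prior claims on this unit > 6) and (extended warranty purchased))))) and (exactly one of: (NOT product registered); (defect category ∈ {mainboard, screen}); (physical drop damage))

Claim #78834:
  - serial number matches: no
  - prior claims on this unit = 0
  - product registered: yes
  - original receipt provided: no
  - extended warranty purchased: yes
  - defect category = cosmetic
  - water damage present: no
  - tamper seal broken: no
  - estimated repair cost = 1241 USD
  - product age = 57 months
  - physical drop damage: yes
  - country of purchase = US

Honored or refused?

Honored

Atomic conditions:
  water damage present: no → false
  original receipt provided: no → false
  product age ≤ 71 months: 57 ≤ 71 is true
  estimated repair cost > 1051 USD: 1241 > 1051 is true
  product age ≤ 50 months: 57 ≤ 50 is false
  tamper seal broken: no → false
  prior claims on this unit > 6: 0 > 6 is false
  extended warranty purchased: yes → true
  NOT product registered: yes → false
  defect category ∈ {mainboard, screen}: cosmetic is not in the set → false
  physical drop damage: yes → true
Combine:
[1.1.1.1] false → false (antecedent false ⇒ implication holds) = true
[1.1.1.2] exactly-one(true, true) = false
[1.1.1] true → false = false
[1.1] NOT false = true
[1.2.1.1] false OR false = false
[1.2.1.2] false AND true = false
[1.2.1] exactly-one(false, false) = false
[1.2] NOT false = true
[1] true AND true = true
[2] exactly-one(false, false, true) = true
[root] true AND true = true
Overall: true → honored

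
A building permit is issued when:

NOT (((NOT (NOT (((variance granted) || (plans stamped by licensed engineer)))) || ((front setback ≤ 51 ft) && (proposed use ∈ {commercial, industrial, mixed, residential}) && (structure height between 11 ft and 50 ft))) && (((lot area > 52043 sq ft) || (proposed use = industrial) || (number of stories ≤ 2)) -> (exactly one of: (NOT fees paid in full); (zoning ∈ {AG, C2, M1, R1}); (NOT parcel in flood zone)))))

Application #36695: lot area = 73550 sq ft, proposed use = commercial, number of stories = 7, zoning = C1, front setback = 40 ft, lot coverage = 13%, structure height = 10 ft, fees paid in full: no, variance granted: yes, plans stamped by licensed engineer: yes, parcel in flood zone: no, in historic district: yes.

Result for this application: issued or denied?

Atomic conditions:
  variance granted: yes → true
  plans stamped by licensed engineer: yes → true
  front setback ≤ 51 ft: 40 ≤ 51 is true
  proposed use ∈ {commercial, industrial, mixed, residential}: commercial is in the set → true
  structure height between 11 ft and 50 ft: 10 in [11, 50] is false
  lot area > 52043 sq ft: 73550 > 52043 is true
  proposed use = industrial: commercial == industrial is false
  number of stories ≤ 2: 7 ≤ 2 is false
  NOT fees paid in full: no → true
  zoning ∈ {AG, C2, M1, R1}: C1 is not in the set → false
  NOT parcel in flood zone: no → true
Combine:
[1.1.1.1.1] true OR true = true
[1.1.1.1] NOT true = false
[1.1.1] NOT false = true
[1.1.2] true AND true AND false = false
[1.1] true OR false = true
[1.2.1] true OR false OR false = true
[1.2.2] exactly-one(true, false, true) = false
[1.2] true → false = false
[1] true AND false = false
[root] NOT false = true
Overall: true → issued

Issued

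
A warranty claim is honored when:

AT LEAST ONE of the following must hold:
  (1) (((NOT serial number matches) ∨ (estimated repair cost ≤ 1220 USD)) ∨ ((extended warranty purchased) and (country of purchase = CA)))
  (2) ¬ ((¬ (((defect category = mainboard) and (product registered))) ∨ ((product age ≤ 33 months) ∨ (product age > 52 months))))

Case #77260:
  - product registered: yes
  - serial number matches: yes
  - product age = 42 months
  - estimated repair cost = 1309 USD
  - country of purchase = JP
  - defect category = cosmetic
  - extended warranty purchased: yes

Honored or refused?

Refused

Atomic conditions:
  NOT serial number matches: yes → false
  estimated repair cost ≤ 1220 USD: 1309 ≤ 1220 is false
  extended warranty purchased: yes → true
  country of purchase = CA: JP == CA is false
  defect category = mainboard: cosmetic == mainboard is false
  product registered: yes → true
  product age ≤ 33 months: 42 ≤ 33 is false
  product age > 52 months: 42 > 52 is false
Combine:
[1.1] false OR false = false
[1.2] true AND false = false
[1] false OR false = false
[2.1.1.1] false AND true = false
[2.1.1] NOT false = true
[2.1.2] false OR false = false
[2.1] true OR false = true
[2] NOT true = false
[root] false OR false = false
Overall: false → refused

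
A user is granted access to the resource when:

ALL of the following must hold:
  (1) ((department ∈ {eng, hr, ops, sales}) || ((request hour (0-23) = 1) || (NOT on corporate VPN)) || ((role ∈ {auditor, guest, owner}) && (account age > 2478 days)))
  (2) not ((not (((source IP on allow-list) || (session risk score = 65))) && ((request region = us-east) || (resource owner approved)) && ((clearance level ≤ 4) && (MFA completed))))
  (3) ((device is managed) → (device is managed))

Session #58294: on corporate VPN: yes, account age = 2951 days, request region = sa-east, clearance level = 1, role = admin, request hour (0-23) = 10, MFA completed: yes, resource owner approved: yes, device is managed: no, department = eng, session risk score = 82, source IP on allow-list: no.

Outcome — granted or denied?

Atomic conditions:
  department ∈ {eng, hr, ops, sales}: eng is in the set → true
  request hour (0-23) = 1: 10 == 1 is false
  NOT on corporate VPN: yes → false
  role ∈ {auditor, guest, owner}: admin is not in the set → false
  account age > 2478 days: 2951 > 2478 is true
  source IP on allow-list: no → false
  session risk score = 65: 82 == 65 is false
  request region = us-east: sa-east == us-east is false
  resource owner approved: yes → true
  clearance level ≤ 4: 1 ≤ 4 is true
  MFA completed: yes → true
  device is managed: no → false
Combine:
[1.2] false OR false = false
[1.3] false AND true = false
[1] true OR false OR false = true
[2.1.1.1] false OR false = false
[2.1.1] NOT false = true
[2.1.2] false OR true = true
[2.1.3] true AND true = true
[2.1] true AND true AND true = true
[2] NOT true = false
[3] false → false (antecedent false ⇒ implication holds) = true
[root] true AND false AND true = false
Overall: false → denied

Denied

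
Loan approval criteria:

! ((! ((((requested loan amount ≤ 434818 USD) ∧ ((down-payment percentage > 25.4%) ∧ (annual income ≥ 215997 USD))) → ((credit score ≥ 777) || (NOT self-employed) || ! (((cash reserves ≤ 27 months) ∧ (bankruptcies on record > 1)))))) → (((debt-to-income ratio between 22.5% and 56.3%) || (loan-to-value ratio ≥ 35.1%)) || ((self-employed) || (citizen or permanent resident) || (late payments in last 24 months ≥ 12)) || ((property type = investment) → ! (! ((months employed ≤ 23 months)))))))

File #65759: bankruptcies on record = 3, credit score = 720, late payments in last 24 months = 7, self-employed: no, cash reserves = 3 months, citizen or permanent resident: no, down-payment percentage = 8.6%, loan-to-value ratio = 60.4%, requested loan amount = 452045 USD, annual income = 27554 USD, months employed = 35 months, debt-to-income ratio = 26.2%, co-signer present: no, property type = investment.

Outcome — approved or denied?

Denied

Atomic conditions:
  requested loan amount ≤ 434818 USD: 452045 ≤ 434818 is false
  down-payment percentage > 25.4%: 8.6 > 25.4 is false
  annual income ≥ 215997 USD: 27554 ≥ 215997 is false
  credit score ≥ 777: 720 ≥ 777 is false
  NOT self-employed: no → true
  cash reserves ≤ 27 months: 3 ≤ 27 is true
  bankruptcies on record > 1: 3 > 1 is true
  debt-to-income ratio between 22.5% and 56.3%: 26.2 in [22.5, 56.3] is true
  loan-to-value ratio ≥ 35.1%: 60.4 ≥ 35.1 is true
  self-employed: no → false
  citizen or permanent resident: no → false
  late payments in last 24 months ≥ 12: 7 ≥ 12 is false
  property type = investment: investment == investment is true
  months employed ≤ 23 months: 35 ≤ 23 is false
Combine:
[1.1.1.1.2] false AND false = false
[1.1.1.1] false AND false = false
[1.1.1.2.3.1] true AND true = true
[1.1.1.2.3] NOT true = false
[1.1.1.2] false OR true OR false = true
[1.1.1] false → true (antecedent false ⇒ implication holds) = true
[1.1] NOT true = false
[1.2.1] true OR true = true
[1.2.2] false OR false OR false = false
[1.2.3.2.1] NOT false = true
[1.2.3.2] NOT true = false
[1.2.3] true → false = false
[1.2] true OR false OR false = true
[1] false → true (antecedent false ⇒ implication holds) = true
[root] NOT true = false
Overall: false → denied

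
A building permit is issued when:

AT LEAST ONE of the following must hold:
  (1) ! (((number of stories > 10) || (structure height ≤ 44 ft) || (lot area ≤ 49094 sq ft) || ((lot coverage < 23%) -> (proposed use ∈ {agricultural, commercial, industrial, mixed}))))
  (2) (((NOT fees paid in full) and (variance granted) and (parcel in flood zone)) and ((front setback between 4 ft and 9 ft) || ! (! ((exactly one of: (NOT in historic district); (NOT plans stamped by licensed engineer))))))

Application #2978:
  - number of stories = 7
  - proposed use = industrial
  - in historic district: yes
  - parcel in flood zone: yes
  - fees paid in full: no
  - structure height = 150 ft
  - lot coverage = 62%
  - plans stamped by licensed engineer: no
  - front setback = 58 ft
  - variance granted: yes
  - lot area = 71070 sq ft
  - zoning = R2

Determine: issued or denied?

Atomic conditions:
  number of stories > 10: 7 > 10 is false
  structure height ≤ 44 ft: 150 ≤ 44 is false
  lot area ≤ 49094 sq ft: 71070 ≤ 49094 is false
  lot coverage < 23%: 62 < 23 is false
  proposed use ∈ {agricultural, commercial, industrial, mixed}: industrial is in the set → true
  NOT fees paid in full: no → true
  variance granted: yes → true
  parcel in flood zone: yes → true
  front setback between 4 ft and 9 ft: 58 in [4, 9] is false
  NOT in historic district: yes → false
  NOT plans stamped by licensed engineer: no → true
Combine:
[1.1.4] false → true (antecedent false ⇒ implication holds) = true
[1.1] false OR false OR false OR true = true
[1] NOT true = false
[2.1] true AND true AND true = true
[2.2.2.1.1] exactly-one(false, true) = true
[2.2.2.1] NOT true = false
[2.2.2] NOT false = true
[2.2] false OR true = true
[2] true AND true = true
[root] false OR true = true
Overall: true → issued

Issued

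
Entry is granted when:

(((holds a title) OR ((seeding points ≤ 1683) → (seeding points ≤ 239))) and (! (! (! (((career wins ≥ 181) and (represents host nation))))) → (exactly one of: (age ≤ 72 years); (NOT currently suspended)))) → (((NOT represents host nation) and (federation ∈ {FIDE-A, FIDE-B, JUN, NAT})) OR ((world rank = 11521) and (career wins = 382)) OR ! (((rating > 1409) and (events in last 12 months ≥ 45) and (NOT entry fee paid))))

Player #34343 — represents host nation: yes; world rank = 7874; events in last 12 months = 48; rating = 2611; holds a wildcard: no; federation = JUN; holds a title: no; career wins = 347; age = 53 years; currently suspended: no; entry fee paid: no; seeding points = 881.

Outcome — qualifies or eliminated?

Atomic conditions:
  holds a title: no → false
  seeding points ≤ 1683: 881 ≤ 1683 is true
  seeding points ≤ 239: 881 ≤ 239 is false
  career wins ≥ 181: 347 ≥ 181 is true
  represents host nation: yes → true
  age ≤ 72 years: 53 ≤ 72 is true
  NOT currently suspended: no → true
  NOT represents host nation: yes → false
  federation ∈ {FIDE-A, FIDE-B, JUN, NAT}: JUN is in the set → true
  world rank = 11521: 7874 == 11521 is false
  career wins = 382: 347 == 382 is false
  rating > 1409: 2611 > 1409 is true
  events in last 12 months ≥ 45: 48 ≥ 45 is true
  NOT entry fee paid: no → true
Combine:
[1.1.2] true → false = false
[1.1] false OR false = false
[1.2.1.1.1.1] true AND true = true
[1.2.1.1.1] NOT true = false
[1.2.1.1] NOT false = true
[1.2.1] NOT true = false
[1.2.2] exactly-one(true, true) = false
[1.2] false → false (antecedent false ⇒ implication holds) = true
[1] false AND true = false
[2.1] false AND true = false
[2.2] false AND false = false
[2.3.1] true AND true AND true = true
[2.3] NOT true = false
[2] false OR false OR false = false
[root] false → false (antecedent false ⇒ implication holds) = true
Overall: true → qualifies

Qualifies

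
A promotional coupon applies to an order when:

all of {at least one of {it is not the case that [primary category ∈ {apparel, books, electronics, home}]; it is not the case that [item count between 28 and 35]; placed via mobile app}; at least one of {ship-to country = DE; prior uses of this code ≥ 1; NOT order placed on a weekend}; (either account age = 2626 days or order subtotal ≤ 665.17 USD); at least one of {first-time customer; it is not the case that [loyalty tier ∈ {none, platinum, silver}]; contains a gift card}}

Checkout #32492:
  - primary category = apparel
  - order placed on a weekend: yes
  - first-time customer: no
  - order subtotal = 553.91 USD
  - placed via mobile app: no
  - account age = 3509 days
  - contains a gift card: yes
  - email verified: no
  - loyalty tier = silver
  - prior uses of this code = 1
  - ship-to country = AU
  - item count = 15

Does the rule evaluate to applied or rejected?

Atomic conditions:
  primary category ∈ {apparel, books, electronics, home}: apparel is in the set → true
  item count between 28 and 35: 15 in [28, 35] is false
  placed via mobile app: no → false
  ship-to country = DE: AU == DE is false
  prior uses of this code ≥ 1: 1 ≥ 1 is true
  NOT order placed on a weekend: yes → false
  account age = 2626 days: 3509 == 2626 is false
  order subtotal ≤ 665.17 USD: 553.91 ≤ 665.17 is true
  first-time customer: no → false
  loyalty tier ∈ {none, platinum, silver}: silver is in the set → true
  contains a gift card: yes → true
Combine:
[1.1] NOT true = false
[1.2] NOT false = true
[1] false OR true OR false = true
[2] false OR true OR false = true
[3] false OR true = true
[4.2] NOT true = false
[4] false OR false OR true = true
[root] true AND true AND true AND true = true
Overall: true → applied

Applied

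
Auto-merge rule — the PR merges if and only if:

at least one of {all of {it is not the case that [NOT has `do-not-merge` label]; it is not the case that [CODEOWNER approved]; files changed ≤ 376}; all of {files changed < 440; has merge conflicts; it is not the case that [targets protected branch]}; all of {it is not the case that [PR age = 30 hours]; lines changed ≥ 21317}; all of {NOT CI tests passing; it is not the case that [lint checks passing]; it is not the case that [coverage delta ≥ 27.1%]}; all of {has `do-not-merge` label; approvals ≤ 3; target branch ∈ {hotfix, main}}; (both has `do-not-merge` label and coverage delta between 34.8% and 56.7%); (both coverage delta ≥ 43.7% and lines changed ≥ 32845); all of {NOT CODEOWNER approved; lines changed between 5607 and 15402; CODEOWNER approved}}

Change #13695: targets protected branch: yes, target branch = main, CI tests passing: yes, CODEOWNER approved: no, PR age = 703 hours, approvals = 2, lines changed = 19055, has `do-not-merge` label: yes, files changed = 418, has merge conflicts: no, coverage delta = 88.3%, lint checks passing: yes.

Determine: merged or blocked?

Atomic conditions:
  NOT has `do-not-merge` label: yes → false
  CODEOWNER approved: no → false
  files changed ≤ 376: 418 ≤ 376 is false
  files changed < 440: 418 < 440 is true
  has merge conflicts: no → false
  targets protected branch: yes → true
  PR age = 30 hours: 703 == 30 is false
  lines changed ≥ 21317: 19055 ≥ 21317 is false
  NOT CI tests passing: yes → false
  lint checks passing: yes → true
  coverage delta ≥ 27.1%: 88.3 ≥ 27.1 is true
  has `do-not-merge` label: yes → true
  approvals ≤ 3: 2 ≤ 3 is true
  target branch ∈ {hotfix, main}: main is in the set → true
  coverage delta between 34.8% and 56.7%: 88.3 in [34.8, 56.7] is false
  coverage delta ≥ 43.7%: 88.3 ≥ 43.7 is true
  lines changed ≥ 32845: 19055 ≥ 32845 is false
  NOT CODEOWNER approved: no → true
  lines changed between 5607 and 15402: 19055 in [5607, 15402] is false
Combine:
[1.1] NOT false = true
[1.2] NOT false = true
[1] true AND true AND false = false
[2.3] NOT true = false
[2] true AND false AND false = false
[3.1] NOT false = true
[3] true AND false = false
[4.2] NOT true = false
[4.3] NOT true = false
[4] false AND false AND false = false
[5] true AND true AND true = true
[6] true AND false = false
[7] true AND false = false
[8] true AND false AND false = false
[root] false OR false OR false OR false OR true OR false OR false OR false = true
Overall: true → merged

Merged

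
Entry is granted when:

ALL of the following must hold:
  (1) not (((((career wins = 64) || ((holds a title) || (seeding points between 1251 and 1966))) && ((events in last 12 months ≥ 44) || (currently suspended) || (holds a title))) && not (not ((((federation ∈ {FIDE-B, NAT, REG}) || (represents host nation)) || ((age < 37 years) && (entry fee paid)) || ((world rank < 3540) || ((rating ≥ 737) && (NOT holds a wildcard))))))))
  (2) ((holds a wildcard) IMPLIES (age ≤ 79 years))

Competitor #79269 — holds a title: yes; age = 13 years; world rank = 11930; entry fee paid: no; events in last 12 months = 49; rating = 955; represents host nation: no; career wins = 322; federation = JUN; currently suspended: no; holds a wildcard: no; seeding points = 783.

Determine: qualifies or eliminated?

Atomic conditions:
  career wins = 64: 322 == 64 is false
  holds a title: yes → true
  seeding points between 1251 and 1966: 783 in [1251, 1966] is false
  events in last 12 months ≥ 44: 49 ≥ 44 is true
  currently suspended: no → false
  federation ∈ {FIDE-B, NAT, REG}: JUN is not in the set → false
  represents host nation: no → false
  age < 37 years: 13 < 37 is true
  entry fee paid: no → false
  world rank < 3540: 11930 < 3540 is false
  rating ≥ 737: 955 ≥ 737 is true
  NOT holds a wildcard: no → true
  holds a wildcard: no → false
  age ≤ 79 years: 13 ≤ 79 is true
Combine:
[1.1.1.1.2] true OR false = true
[1.1.1.1] false OR true = true
[1.1.1.2] true OR false OR true = true
[1.1.1] true AND true = true
[1.1.2.1.1.1] false OR false = false
[1.1.2.1.1.2] true AND false = false
[1.1.2.1.1.3.2] true AND true = true
[1.1.2.1.1.3] false OR true = true
[1.1.2.1.1] false OR false OR true = true
[1.1.2.1] NOT true = false
[1.1.2] NOT false = true
[1.1] true AND true = true
[1] NOT true = false
[2] false → true (antecedent false ⇒ implication holds) = true
[root] false AND true = false
Overall: false → eliminated

Eliminated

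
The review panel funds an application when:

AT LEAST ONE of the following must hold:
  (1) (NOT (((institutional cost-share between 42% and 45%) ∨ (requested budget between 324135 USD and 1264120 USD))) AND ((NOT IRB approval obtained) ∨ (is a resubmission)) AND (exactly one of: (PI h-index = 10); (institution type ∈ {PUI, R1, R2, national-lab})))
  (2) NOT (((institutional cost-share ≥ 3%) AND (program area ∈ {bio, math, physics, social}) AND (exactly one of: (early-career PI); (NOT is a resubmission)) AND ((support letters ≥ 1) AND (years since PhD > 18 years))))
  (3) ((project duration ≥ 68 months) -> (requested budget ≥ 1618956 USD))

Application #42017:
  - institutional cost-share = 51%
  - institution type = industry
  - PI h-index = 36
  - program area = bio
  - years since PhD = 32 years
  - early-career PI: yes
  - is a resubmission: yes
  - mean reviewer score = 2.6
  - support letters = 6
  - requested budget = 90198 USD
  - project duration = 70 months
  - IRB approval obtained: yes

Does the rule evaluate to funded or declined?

Declined

Atomic conditions:
  institutional cost-share between 42% and 45%: 51 in [42, 45] is false
  requested budget between 324135 USD and 1264120 USD: 90198 in [324135, 1264120] is false
  NOT IRB approval obtained: yes → false
  is a resubmission: yes → true
  PI h-index = 10: 36 == 10 is false
  institution type ∈ {PUI, R1, R2, national-lab}: industry is not in the set → false
  institutional cost-share ≥ 3%: 51 ≥ 3 is true
  program area ∈ {bio, math, physics, social}: bio is in the set → true
  early-career PI: yes → true
  NOT is a resubmission: yes → false
  support letters ≥ 1: 6 ≥ 1 is true
  years since PhD > 18 years: 32 > 18 is true
  project duration ≥ 68 months: 70 ≥ 68 is true
  requested budget ≥ 1618956 USD: 90198 ≥ 1618956 is false
Combine:
[1.1.1] false OR false = false
[1.1] NOT false = true
[1.2] false OR true = true
[1.3] exactly-one(false, false) = false
[1] true AND true AND false = false
[2.1.3] exactly-one(true, false) = true
[2.1.4] true AND true = true
[2.1] true AND true AND true AND true = true
[2] NOT true = false
[3] true → false = false
[root] false OR false OR false = false
Overall: false → declined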